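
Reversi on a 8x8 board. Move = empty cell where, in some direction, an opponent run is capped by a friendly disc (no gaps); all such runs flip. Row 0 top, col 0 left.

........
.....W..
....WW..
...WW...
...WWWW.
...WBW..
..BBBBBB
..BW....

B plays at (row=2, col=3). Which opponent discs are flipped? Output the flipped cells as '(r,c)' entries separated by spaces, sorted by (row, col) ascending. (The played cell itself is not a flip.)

Answer: (3,3) (4,3) (5,3)

Derivation:
Dir NW: first cell '.' (not opp) -> no flip
Dir N: first cell '.' (not opp) -> no flip
Dir NE: first cell '.' (not opp) -> no flip
Dir W: first cell '.' (not opp) -> no flip
Dir E: opp run (2,4) (2,5), next='.' -> no flip
Dir SW: first cell '.' (not opp) -> no flip
Dir S: opp run (3,3) (4,3) (5,3) capped by B -> flip
Dir SE: opp run (3,4) (4,5), next='.' -> no flip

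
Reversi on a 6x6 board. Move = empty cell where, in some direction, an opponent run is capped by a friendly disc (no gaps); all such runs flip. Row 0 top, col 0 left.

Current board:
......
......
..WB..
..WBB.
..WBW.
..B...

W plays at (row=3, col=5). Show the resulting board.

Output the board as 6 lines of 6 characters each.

Place W at (3,5); scan 8 dirs for brackets.
Dir NW: first cell '.' (not opp) -> no flip
Dir N: first cell '.' (not opp) -> no flip
Dir NE: edge -> no flip
Dir W: opp run (3,4) (3,3) capped by W -> flip
Dir E: edge -> no flip
Dir SW: first cell 'W' (not opp) -> no flip
Dir S: first cell '.' (not opp) -> no flip
Dir SE: edge -> no flip
All flips: (3,3) (3,4)

Answer: ......
......
..WB..
..WWWW
..WBW.
..B...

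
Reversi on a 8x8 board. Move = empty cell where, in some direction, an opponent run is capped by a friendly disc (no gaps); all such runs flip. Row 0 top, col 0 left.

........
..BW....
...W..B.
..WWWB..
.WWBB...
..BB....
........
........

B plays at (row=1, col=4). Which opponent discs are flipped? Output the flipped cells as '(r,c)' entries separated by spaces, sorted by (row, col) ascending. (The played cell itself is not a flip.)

Answer: (1,3)

Derivation:
Dir NW: first cell '.' (not opp) -> no flip
Dir N: first cell '.' (not opp) -> no flip
Dir NE: first cell '.' (not opp) -> no flip
Dir W: opp run (1,3) capped by B -> flip
Dir E: first cell '.' (not opp) -> no flip
Dir SW: opp run (2,3) (3,2) (4,1), next='.' -> no flip
Dir S: first cell '.' (not opp) -> no flip
Dir SE: first cell '.' (not opp) -> no flip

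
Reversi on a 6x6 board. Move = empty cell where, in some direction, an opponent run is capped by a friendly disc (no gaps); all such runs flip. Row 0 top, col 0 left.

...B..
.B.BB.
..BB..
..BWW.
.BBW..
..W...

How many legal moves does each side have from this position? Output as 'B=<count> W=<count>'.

-- B to move --
(2,4): flips 1 -> legal
(2,5): no bracket -> illegal
(3,5): flips 2 -> legal
(4,4): flips 2 -> legal
(4,5): flips 1 -> legal
(5,1): no bracket -> illegal
(5,3): flips 2 -> legal
(5,4): flips 1 -> legal
B mobility = 6
-- W to move --
(0,0): flips 2 -> legal
(0,1): no bracket -> illegal
(0,2): no bracket -> illegal
(0,4): no bracket -> illegal
(0,5): no bracket -> illegal
(1,0): no bracket -> illegal
(1,2): flips 4 -> legal
(1,5): no bracket -> illegal
(2,0): no bracket -> illegal
(2,1): flips 1 -> legal
(2,4): no bracket -> illegal
(2,5): no bracket -> illegal
(3,0): flips 1 -> legal
(3,1): flips 1 -> legal
(4,0): flips 2 -> legal
(5,0): no bracket -> illegal
(5,1): flips 1 -> legal
(5,3): no bracket -> illegal
W mobility = 7

Answer: B=6 W=7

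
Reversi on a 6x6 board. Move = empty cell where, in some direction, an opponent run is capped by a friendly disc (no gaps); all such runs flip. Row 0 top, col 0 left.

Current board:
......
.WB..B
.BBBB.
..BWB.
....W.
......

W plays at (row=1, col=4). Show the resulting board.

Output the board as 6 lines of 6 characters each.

Answer: ......
.WB.WB
.BBBW.
..BWW.
....W.
......

Derivation:
Place W at (1,4); scan 8 dirs for brackets.
Dir NW: first cell '.' (not opp) -> no flip
Dir N: first cell '.' (not opp) -> no flip
Dir NE: first cell '.' (not opp) -> no flip
Dir W: first cell '.' (not opp) -> no flip
Dir E: opp run (1,5), next=edge -> no flip
Dir SW: opp run (2,3) (3,2), next='.' -> no flip
Dir S: opp run (2,4) (3,4) capped by W -> flip
Dir SE: first cell '.' (not opp) -> no flip
All flips: (2,4) (3,4)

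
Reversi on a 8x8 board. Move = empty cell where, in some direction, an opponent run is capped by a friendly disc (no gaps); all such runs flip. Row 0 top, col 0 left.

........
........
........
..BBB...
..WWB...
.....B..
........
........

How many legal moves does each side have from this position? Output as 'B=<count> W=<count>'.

Answer: B=5 W=6

Derivation:
-- B to move --
(3,1): no bracket -> illegal
(4,1): flips 2 -> legal
(5,1): flips 1 -> legal
(5,2): flips 2 -> legal
(5,3): flips 1 -> legal
(5,4): flips 1 -> legal
B mobility = 5
-- W to move --
(2,1): flips 1 -> legal
(2,2): flips 1 -> legal
(2,3): flips 1 -> legal
(2,4): flips 1 -> legal
(2,5): flips 1 -> legal
(3,1): no bracket -> illegal
(3,5): no bracket -> illegal
(4,1): no bracket -> illegal
(4,5): flips 1 -> legal
(4,6): no bracket -> illegal
(5,3): no bracket -> illegal
(5,4): no bracket -> illegal
(5,6): no bracket -> illegal
(6,4): no bracket -> illegal
(6,5): no bracket -> illegal
(6,6): no bracket -> illegal
W mobility = 6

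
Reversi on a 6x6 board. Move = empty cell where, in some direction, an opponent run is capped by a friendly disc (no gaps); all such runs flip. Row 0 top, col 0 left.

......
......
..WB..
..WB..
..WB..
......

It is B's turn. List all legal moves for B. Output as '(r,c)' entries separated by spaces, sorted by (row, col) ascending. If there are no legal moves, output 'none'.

Answer: (1,1) (2,1) (3,1) (4,1) (5,1)

Derivation:
(1,1): flips 1 -> legal
(1,2): no bracket -> illegal
(1,3): no bracket -> illegal
(2,1): flips 2 -> legal
(3,1): flips 1 -> legal
(4,1): flips 2 -> legal
(5,1): flips 1 -> legal
(5,2): no bracket -> illegal
(5,3): no bracket -> illegal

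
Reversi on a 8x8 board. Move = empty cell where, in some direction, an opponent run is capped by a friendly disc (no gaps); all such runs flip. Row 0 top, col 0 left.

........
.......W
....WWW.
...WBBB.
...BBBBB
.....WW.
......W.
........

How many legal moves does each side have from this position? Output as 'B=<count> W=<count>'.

Answer: B=12 W=6

Derivation:
-- B to move --
(0,6): no bracket -> illegal
(0,7): no bracket -> illegal
(1,3): flips 1 -> legal
(1,4): flips 2 -> legal
(1,5): flips 1 -> legal
(1,6): flips 2 -> legal
(2,2): flips 1 -> legal
(2,3): flips 1 -> legal
(2,7): no bracket -> illegal
(3,2): flips 1 -> legal
(3,7): no bracket -> illegal
(4,2): no bracket -> illegal
(5,4): no bracket -> illegal
(5,7): no bracket -> illegal
(6,4): flips 1 -> legal
(6,5): flips 2 -> legal
(6,7): flips 1 -> legal
(7,5): no bracket -> illegal
(7,6): flips 2 -> legal
(7,7): flips 2 -> legal
B mobility = 12
-- W to move --
(2,3): flips 2 -> legal
(2,7): no bracket -> illegal
(3,2): no bracket -> illegal
(3,7): flips 4 -> legal
(4,2): no bracket -> illegal
(5,2): flips 2 -> legal
(5,3): flips 3 -> legal
(5,4): flips 2 -> legal
(5,7): flips 2 -> legal
W mobility = 6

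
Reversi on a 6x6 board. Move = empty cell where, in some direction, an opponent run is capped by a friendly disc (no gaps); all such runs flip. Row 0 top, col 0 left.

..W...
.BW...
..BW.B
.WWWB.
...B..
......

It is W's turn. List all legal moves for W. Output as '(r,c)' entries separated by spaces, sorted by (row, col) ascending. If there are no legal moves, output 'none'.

(0,0): flips 2 -> legal
(0,1): no bracket -> illegal
(1,0): flips 1 -> legal
(1,3): flips 1 -> legal
(1,4): no bracket -> illegal
(1,5): no bracket -> illegal
(2,0): flips 1 -> legal
(2,1): flips 1 -> legal
(2,4): no bracket -> illegal
(3,5): flips 1 -> legal
(4,2): no bracket -> illegal
(4,4): no bracket -> illegal
(4,5): flips 1 -> legal
(5,2): no bracket -> illegal
(5,3): flips 1 -> legal
(5,4): flips 1 -> legal

Answer: (0,0) (1,0) (1,3) (2,0) (2,1) (3,5) (4,5) (5,3) (5,4)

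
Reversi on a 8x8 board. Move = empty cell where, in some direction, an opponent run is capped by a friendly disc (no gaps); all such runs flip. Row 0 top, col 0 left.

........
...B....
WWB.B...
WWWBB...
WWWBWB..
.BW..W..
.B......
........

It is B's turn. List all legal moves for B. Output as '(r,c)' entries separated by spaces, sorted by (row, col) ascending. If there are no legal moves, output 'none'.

Answer: (1,0) (1,1) (5,3) (5,4) (6,2) (6,5) (6,6)

Derivation:
(1,0): flips 2 -> legal
(1,1): flips 3 -> legal
(1,2): no bracket -> illegal
(2,3): no bracket -> illegal
(3,5): no bracket -> illegal
(4,6): no bracket -> illegal
(5,0): no bracket -> illegal
(5,3): flips 1 -> legal
(5,4): flips 1 -> legal
(5,6): no bracket -> illegal
(6,2): flips 3 -> legal
(6,3): no bracket -> illegal
(6,4): no bracket -> illegal
(6,5): flips 1 -> legal
(6,6): flips 2 -> legal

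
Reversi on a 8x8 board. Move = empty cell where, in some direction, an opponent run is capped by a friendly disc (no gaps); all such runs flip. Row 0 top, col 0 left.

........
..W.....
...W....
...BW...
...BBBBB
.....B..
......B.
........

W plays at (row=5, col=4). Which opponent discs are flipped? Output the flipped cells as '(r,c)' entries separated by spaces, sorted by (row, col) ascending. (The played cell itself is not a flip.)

Answer: (4,4)

Derivation:
Dir NW: opp run (4,3), next='.' -> no flip
Dir N: opp run (4,4) capped by W -> flip
Dir NE: opp run (4,5), next='.' -> no flip
Dir W: first cell '.' (not opp) -> no flip
Dir E: opp run (5,5), next='.' -> no flip
Dir SW: first cell '.' (not opp) -> no flip
Dir S: first cell '.' (not opp) -> no flip
Dir SE: first cell '.' (not opp) -> no flip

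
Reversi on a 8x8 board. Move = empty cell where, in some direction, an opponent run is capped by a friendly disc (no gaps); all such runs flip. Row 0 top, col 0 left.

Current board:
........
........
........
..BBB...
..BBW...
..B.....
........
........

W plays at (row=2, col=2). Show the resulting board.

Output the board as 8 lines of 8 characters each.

Answer: ........
........
..W.....
..BWB...
..BBW...
..B.....
........
........

Derivation:
Place W at (2,2); scan 8 dirs for brackets.
Dir NW: first cell '.' (not opp) -> no flip
Dir N: first cell '.' (not opp) -> no flip
Dir NE: first cell '.' (not opp) -> no flip
Dir W: first cell '.' (not opp) -> no flip
Dir E: first cell '.' (not opp) -> no flip
Dir SW: first cell '.' (not opp) -> no flip
Dir S: opp run (3,2) (4,2) (5,2), next='.' -> no flip
Dir SE: opp run (3,3) capped by W -> flip
All flips: (3,3)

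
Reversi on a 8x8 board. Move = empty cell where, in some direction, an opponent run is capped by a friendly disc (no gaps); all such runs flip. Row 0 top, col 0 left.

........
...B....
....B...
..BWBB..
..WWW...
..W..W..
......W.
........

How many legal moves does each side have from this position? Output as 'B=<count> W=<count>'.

-- B to move --
(2,2): no bracket -> illegal
(2,3): no bracket -> illegal
(3,1): no bracket -> illegal
(4,1): no bracket -> illegal
(4,5): no bracket -> illegal
(4,6): no bracket -> illegal
(5,1): flips 2 -> legal
(5,3): flips 1 -> legal
(5,4): flips 2 -> legal
(5,6): no bracket -> illegal
(5,7): no bracket -> illegal
(6,1): flips 2 -> legal
(6,2): flips 2 -> legal
(6,3): no bracket -> illegal
(6,4): no bracket -> illegal
(6,5): no bracket -> illegal
(6,7): no bracket -> illegal
(7,5): no bracket -> illegal
(7,6): no bracket -> illegal
(7,7): no bracket -> illegal
B mobility = 5
-- W to move --
(0,2): no bracket -> illegal
(0,3): no bracket -> illegal
(0,4): no bracket -> illegal
(1,2): no bracket -> illegal
(1,4): flips 2 -> legal
(1,5): flips 1 -> legal
(2,1): flips 1 -> legal
(2,2): flips 1 -> legal
(2,3): no bracket -> illegal
(2,5): flips 1 -> legal
(2,6): flips 1 -> legal
(3,1): flips 1 -> legal
(3,6): flips 2 -> legal
(4,1): no bracket -> illegal
(4,5): no bracket -> illegal
(4,6): no bracket -> illegal
W mobility = 8

Answer: B=5 W=8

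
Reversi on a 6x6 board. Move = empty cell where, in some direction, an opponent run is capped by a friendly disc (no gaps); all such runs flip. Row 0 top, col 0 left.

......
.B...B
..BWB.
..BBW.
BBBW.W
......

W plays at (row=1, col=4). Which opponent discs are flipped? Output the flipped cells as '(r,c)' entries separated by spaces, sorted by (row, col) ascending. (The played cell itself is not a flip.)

Answer: (2,4)

Derivation:
Dir NW: first cell '.' (not opp) -> no flip
Dir N: first cell '.' (not opp) -> no flip
Dir NE: first cell '.' (not opp) -> no flip
Dir W: first cell '.' (not opp) -> no flip
Dir E: opp run (1,5), next=edge -> no flip
Dir SW: first cell 'W' (not opp) -> no flip
Dir S: opp run (2,4) capped by W -> flip
Dir SE: first cell '.' (not opp) -> no flip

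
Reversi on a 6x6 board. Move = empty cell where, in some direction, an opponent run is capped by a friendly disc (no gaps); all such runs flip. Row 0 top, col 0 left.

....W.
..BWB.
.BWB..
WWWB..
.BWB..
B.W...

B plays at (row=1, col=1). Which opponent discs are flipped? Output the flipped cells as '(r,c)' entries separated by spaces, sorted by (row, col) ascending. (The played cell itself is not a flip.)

Dir NW: first cell '.' (not opp) -> no flip
Dir N: first cell '.' (not opp) -> no flip
Dir NE: first cell '.' (not opp) -> no flip
Dir W: first cell '.' (not opp) -> no flip
Dir E: first cell 'B' (not opp) -> no flip
Dir SW: first cell '.' (not opp) -> no flip
Dir S: first cell 'B' (not opp) -> no flip
Dir SE: opp run (2,2) capped by B -> flip

Answer: (2,2)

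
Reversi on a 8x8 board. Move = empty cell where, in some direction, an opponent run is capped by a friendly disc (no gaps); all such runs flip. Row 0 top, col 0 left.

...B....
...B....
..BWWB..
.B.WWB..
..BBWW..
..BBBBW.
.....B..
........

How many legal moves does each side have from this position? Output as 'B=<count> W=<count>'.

-- B to move --
(1,2): no bracket -> illegal
(1,4): flips 3 -> legal
(1,5): flips 2 -> legal
(3,2): flips 2 -> legal
(3,6): flips 1 -> legal
(4,6): flips 2 -> legal
(4,7): flips 1 -> legal
(5,7): flips 1 -> legal
(6,6): no bracket -> illegal
(6,7): no bracket -> illegal
B mobility = 7
-- W to move --
(0,2): flips 1 -> legal
(0,4): no bracket -> illegal
(1,1): flips 1 -> legal
(1,2): no bracket -> illegal
(1,4): no bracket -> illegal
(1,5): flips 2 -> legal
(1,6): flips 1 -> legal
(2,0): no bracket -> illegal
(2,1): flips 1 -> legal
(2,6): flips 2 -> legal
(3,0): no bracket -> illegal
(3,2): no bracket -> illegal
(3,6): flips 1 -> legal
(4,0): no bracket -> illegal
(4,1): flips 2 -> legal
(4,6): flips 1 -> legal
(5,1): flips 5 -> legal
(6,1): flips 2 -> legal
(6,2): flips 1 -> legal
(6,3): flips 3 -> legal
(6,4): flips 1 -> legal
(6,6): flips 1 -> legal
(7,4): flips 1 -> legal
(7,5): flips 2 -> legal
(7,6): no bracket -> illegal
W mobility = 17

Answer: B=7 W=17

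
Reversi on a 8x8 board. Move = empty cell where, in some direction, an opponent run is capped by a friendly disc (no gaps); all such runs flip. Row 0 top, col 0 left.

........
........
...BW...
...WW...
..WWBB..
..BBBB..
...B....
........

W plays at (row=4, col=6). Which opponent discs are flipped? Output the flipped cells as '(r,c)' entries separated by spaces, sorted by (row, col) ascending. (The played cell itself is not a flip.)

Dir NW: first cell '.' (not opp) -> no flip
Dir N: first cell '.' (not opp) -> no flip
Dir NE: first cell '.' (not opp) -> no flip
Dir W: opp run (4,5) (4,4) capped by W -> flip
Dir E: first cell '.' (not opp) -> no flip
Dir SW: opp run (5,5), next='.' -> no flip
Dir S: first cell '.' (not opp) -> no flip
Dir SE: first cell '.' (not opp) -> no flip

Answer: (4,4) (4,5)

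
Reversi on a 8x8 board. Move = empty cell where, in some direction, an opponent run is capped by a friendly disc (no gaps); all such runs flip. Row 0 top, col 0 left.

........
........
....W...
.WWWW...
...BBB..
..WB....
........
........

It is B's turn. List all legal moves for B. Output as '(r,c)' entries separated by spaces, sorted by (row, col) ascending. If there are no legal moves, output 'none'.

(1,3): no bracket -> illegal
(1,4): flips 2 -> legal
(1,5): no bracket -> illegal
(2,0): no bracket -> illegal
(2,1): flips 1 -> legal
(2,2): flips 1 -> legal
(2,3): flips 2 -> legal
(2,5): flips 1 -> legal
(3,0): no bracket -> illegal
(3,5): no bracket -> illegal
(4,0): no bracket -> illegal
(4,1): no bracket -> illegal
(4,2): no bracket -> illegal
(5,1): flips 1 -> legal
(6,1): flips 1 -> legal
(6,2): no bracket -> illegal
(6,3): no bracket -> illegal

Answer: (1,4) (2,1) (2,2) (2,3) (2,5) (5,1) (6,1)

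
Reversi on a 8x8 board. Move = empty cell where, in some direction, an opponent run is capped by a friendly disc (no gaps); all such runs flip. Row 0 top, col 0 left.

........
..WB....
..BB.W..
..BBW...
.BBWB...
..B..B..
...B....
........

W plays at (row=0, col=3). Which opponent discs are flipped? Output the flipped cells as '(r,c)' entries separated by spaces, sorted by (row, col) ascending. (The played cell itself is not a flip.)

Dir NW: edge -> no flip
Dir N: edge -> no flip
Dir NE: edge -> no flip
Dir W: first cell '.' (not opp) -> no flip
Dir E: first cell '.' (not opp) -> no flip
Dir SW: first cell 'W' (not opp) -> no flip
Dir S: opp run (1,3) (2,3) (3,3) capped by W -> flip
Dir SE: first cell '.' (not opp) -> no flip

Answer: (1,3) (2,3) (3,3)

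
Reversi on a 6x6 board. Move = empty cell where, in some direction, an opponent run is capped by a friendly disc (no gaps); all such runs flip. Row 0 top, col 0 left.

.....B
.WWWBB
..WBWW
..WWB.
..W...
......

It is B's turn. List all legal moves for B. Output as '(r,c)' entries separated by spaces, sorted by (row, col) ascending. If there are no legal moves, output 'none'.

Answer: (0,1) (0,3) (1,0) (2,1) (3,1) (3,5) (4,1) (4,3) (5,1)

Derivation:
(0,0): no bracket -> illegal
(0,1): flips 1 -> legal
(0,2): no bracket -> illegal
(0,3): flips 1 -> legal
(0,4): no bracket -> illegal
(1,0): flips 3 -> legal
(2,0): no bracket -> illegal
(2,1): flips 1 -> legal
(3,1): flips 2 -> legal
(3,5): flips 1 -> legal
(4,1): flips 1 -> legal
(4,3): flips 1 -> legal
(4,4): no bracket -> illegal
(5,1): flips 3 -> legal
(5,2): no bracket -> illegal
(5,3): no bracket -> illegal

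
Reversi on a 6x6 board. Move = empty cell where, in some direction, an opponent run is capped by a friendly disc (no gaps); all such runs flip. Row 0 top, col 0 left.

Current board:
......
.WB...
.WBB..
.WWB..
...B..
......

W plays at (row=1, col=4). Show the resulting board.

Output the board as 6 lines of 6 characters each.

Place W at (1,4); scan 8 dirs for brackets.
Dir NW: first cell '.' (not opp) -> no flip
Dir N: first cell '.' (not opp) -> no flip
Dir NE: first cell '.' (not opp) -> no flip
Dir W: first cell '.' (not opp) -> no flip
Dir E: first cell '.' (not opp) -> no flip
Dir SW: opp run (2,3) capped by W -> flip
Dir S: first cell '.' (not opp) -> no flip
Dir SE: first cell '.' (not opp) -> no flip
All flips: (2,3)

Answer: ......
.WB.W.
.WBW..
.WWB..
...B..
......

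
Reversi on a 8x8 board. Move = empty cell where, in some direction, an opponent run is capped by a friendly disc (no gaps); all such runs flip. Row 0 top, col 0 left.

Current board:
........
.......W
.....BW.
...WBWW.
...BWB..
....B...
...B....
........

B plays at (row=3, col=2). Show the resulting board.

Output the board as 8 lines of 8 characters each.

Answer: ........
.......W
.....BW.
..BBBWW.
...BWB..
....B...
...B....
........

Derivation:
Place B at (3,2); scan 8 dirs for brackets.
Dir NW: first cell '.' (not opp) -> no flip
Dir N: first cell '.' (not opp) -> no flip
Dir NE: first cell '.' (not opp) -> no flip
Dir W: first cell '.' (not opp) -> no flip
Dir E: opp run (3,3) capped by B -> flip
Dir SW: first cell '.' (not opp) -> no flip
Dir S: first cell '.' (not opp) -> no flip
Dir SE: first cell 'B' (not opp) -> no flip
All flips: (3,3)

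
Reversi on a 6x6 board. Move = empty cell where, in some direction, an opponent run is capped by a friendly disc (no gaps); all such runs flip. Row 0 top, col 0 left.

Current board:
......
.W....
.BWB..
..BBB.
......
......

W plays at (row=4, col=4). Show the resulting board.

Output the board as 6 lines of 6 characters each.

Answer: ......
.W....
.BWB..
..BWB.
....W.
......

Derivation:
Place W at (4,4); scan 8 dirs for brackets.
Dir NW: opp run (3,3) capped by W -> flip
Dir N: opp run (3,4), next='.' -> no flip
Dir NE: first cell '.' (not opp) -> no flip
Dir W: first cell '.' (not opp) -> no flip
Dir E: first cell '.' (not opp) -> no flip
Dir SW: first cell '.' (not opp) -> no flip
Dir S: first cell '.' (not opp) -> no flip
Dir SE: first cell '.' (not opp) -> no flip
All flips: (3,3)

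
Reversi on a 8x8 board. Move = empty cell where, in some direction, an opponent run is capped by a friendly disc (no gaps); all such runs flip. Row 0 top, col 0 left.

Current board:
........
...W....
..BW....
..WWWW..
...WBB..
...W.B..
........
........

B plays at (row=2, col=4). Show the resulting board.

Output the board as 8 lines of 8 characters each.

Place B at (2,4); scan 8 dirs for brackets.
Dir NW: opp run (1,3), next='.' -> no flip
Dir N: first cell '.' (not opp) -> no flip
Dir NE: first cell '.' (not opp) -> no flip
Dir W: opp run (2,3) capped by B -> flip
Dir E: first cell '.' (not opp) -> no flip
Dir SW: opp run (3,3), next='.' -> no flip
Dir S: opp run (3,4) capped by B -> flip
Dir SE: opp run (3,5), next='.' -> no flip
All flips: (2,3) (3,4)

Answer: ........
...W....
..BBB...
..WWBW..
...WBB..
...W.B..
........
........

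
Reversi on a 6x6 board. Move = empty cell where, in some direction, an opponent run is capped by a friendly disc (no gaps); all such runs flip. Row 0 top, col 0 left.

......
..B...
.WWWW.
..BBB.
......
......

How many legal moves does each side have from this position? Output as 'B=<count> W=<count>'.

Answer: B=6 W=8

Derivation:
-- B to move --
(1,0): flips 1 -> legal
(1,1): flips 1 -> legal
(1,3): flips 1 -> legal
(1,4): flips 2 -> legal
(1,5): flips 1 -> legal
(2,0): no bracket -> illegal
(2,5): no bracket -> illegal
(3,0): flips 1 -> legal
(3,1): no bracket -> illegal
(3,5): no bracket -> illegal
B mobility = 6
-- W to move --
(0,1): flips 1 -> legal
(0,2): flips 1 -> legal
(0,3): flips 1 -> legal
(1,1): no bracket -> illegal
(1,3): no bracket -> illegal
(2,5): no bracket -> illegal
(3,1): no bracket -> illegal
(3,5): no bracket -> illegal
(4,1): flips 1 -> legal
(4,2): flips 2 -> legal
(4,3): flips 2 -> legal
(4,4): flips 2 -> legal
(4,5): flips 1 -> legal
W mobility = 8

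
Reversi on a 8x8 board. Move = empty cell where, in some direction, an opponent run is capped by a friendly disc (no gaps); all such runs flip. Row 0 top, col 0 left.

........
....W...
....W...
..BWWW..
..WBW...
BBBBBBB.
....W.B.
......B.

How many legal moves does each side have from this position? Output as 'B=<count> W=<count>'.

-- B to move --
(0,3): no bracket -> illegal
(0,4): flips 4 -> legal
(0,5): no bracket -> illegal
(1,3): no bracket -> illegal
(1,5): flips 3 -> legal
(2,2): flips 2 -> legal
(2,3): flips 1 -> legal
(2,5): flips 1 -> legal
(2,6): flips 2 -> legal
(3,1): flips 1 -> legal
(3,6): flips 3 -> legal
(4,1): flips 1 -> legal
(4,5): flips 1 -> legal
(4,6): no bracket -> illegal
(6,3): no bracket -> illegal
(6,5): no bracket -> illegal
(7,3): flips 1 -> legal
(7,4): flips 1 -> legal
(7,5): flips 1 -> legal
B mobility = 13
-- W to move --
(2,1): no bracket -> illegal
(2,2): flips 1 -> legal
(2,3): no bracket -> illegal
(3,1): flips 1 -> legal
(4,0): no bracket -> illegal
(4,1): no bracket -> illegal
(4,5): no bracket -> illegal
(4,6): flips 1 -> legal
(4,7): no bracket -> illegal
(5,7): no bracket -> illegal
(6,0): flips 1 -> legal
(6,1): flips 2 -> legal
(6,2): flips 2 -> legal
(6,3): flips 2 -> legal
(6,5): no bracket -> illegal
(6,7): no bracket -> illegal
(7,5): no bracket -> illegal
(7,7): flips 2 -> legal
W mobility = 8

Answer: B=13 W=8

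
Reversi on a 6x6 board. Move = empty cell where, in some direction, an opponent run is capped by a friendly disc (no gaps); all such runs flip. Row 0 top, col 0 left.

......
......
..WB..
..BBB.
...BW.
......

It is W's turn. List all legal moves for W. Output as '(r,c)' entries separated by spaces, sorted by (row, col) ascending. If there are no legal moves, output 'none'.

(1,2): no bracket -> illegal
(1,3): no bracket -> illegal
(1,4): no bracket -> illegal
(2,1): no bracket -> illegal
(2,4): flips 2 -> legal
(2,5): no bracket -> illegal
(3,1): no bracket -> illegal
(3,5): no bracket -> illegal
(4,1): no bracket -> illegal
(4,2): flips 2 -> legal
(4,5): no bracket -> illegal
(5,2): no bracket -> illegal
(5,3): no bracket -> illegal
(5,4): no bracket -> illegal

Answer: (2,4) (4,2)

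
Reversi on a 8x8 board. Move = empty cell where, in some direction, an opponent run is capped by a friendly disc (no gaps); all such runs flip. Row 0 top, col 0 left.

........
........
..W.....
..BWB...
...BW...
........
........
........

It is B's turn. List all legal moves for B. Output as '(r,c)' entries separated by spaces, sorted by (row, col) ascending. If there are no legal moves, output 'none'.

(1,1): no bracket -> illegal
(1,2): flips 1 -> legal
(1,3): no bracket -> illegal
(2,1): no bracket -> illegal
(2,3): flips 1 -> legal
(2,4): no bracket -> illegal
(3,1): no bracket -> illegal
(3,5): no bracket -> illegal
(4,2): no bracket -> illegal
(4,5): flips 1 -> legal
(5,3): no bracket -> illegal
(5,4): flips 1 -> legal
(5,5): no bracket -> illegal

Answer: (1,2) (2,3) (4,5) (5,4)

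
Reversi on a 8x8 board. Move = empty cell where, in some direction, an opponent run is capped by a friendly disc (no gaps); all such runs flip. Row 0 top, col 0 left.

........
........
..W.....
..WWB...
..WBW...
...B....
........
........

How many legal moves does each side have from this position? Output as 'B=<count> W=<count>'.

-- B to move --
(1,1): no bracket -> illegal
(1,2): no bracket -> illegal
(1,3): no bracket -> illegal
(2,1): flips 1 -> legal
(2,3): flips 1 -> legal
(2,4): no bracket -> illegal
(3,1): flips 3 -> legal
(3,5): flips 1 -> legal
(4,1): flips 1 -> legal
(4,5): flips 1 -> legal
(5,1): no bracket -> illegal
(5,2): no bracket -> illegal
(5,4): flips 1 -> legal
(5,5): no bracket -> illegal
B mobility = 7
-- W to move --
(2,3): no bracket -> illegal
(2,4): flips 1 -> legal
(2,5): no bracket -> illegal
(3,5): flips 1 -> legal
(4,5): no bracket -> illegal
(5,2): no bracket -> illegal
(5,4): flips 1 -> legal
(6,2): flips 1 -> legal
(6,3): flips 2 -> legal
(6,4): flips 1 -> legal
W mobility = 6

Answer: B=7 W=6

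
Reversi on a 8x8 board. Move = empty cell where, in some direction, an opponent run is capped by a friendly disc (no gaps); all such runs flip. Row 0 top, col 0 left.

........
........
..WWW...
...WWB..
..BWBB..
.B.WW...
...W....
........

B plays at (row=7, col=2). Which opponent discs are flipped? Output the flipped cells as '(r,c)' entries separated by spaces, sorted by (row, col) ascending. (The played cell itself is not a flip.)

Answer: (5,4) (6,3)

Derivation:
Dir NW: first cell '.' (not opp) -> no flip
Dir N: first cell '.' (not opp) -> no flip
Dir NE: opp run (6,3) (5,4) capped by B -> flip
Dir W: first cell '.' (not opp) -> no flip
Dir E: first cell '.' (not opp) -> no flip
Dir SW: edge -> no flip
Dir S: edge -> no flip
Dir SE: edge -> no flip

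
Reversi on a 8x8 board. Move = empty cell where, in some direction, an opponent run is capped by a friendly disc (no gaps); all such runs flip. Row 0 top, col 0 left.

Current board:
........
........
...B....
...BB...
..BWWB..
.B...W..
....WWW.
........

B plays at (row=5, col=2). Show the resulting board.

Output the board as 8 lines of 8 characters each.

Answer: ........
........
...B....
...BB...
..BBWB..
.BB..W..
....WWW.
........

Derivation:
Place B at (5,2); scan 8 dirs for brackets.
Dir NW: first cell '.' (not opp) -> no flip
Dir N: first cell 'B' (not opp) -> no flip
Dir NE: opp run (4,3) capped by B -> flip
Dir W: first cell 'B' (not opp) -> no flip
Dir E: first cell '.' (not opp) -> no flip
Dir SW: first cell '.' (not opp) -> no flip
Dir S: first cell '.' (not opp) -> no flip
Dir SE: first cell '.' (not opp) -> no flip
All flips: (4,3)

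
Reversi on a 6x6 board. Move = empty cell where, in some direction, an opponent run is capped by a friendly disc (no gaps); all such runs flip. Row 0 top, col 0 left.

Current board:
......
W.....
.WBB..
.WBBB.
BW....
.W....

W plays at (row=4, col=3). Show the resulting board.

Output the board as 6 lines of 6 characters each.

Answer: ......
W.....
.WBB..
.WWBB.
BW.W..
.W....

Derivation:
Place W at (4,3); scan 8 dirs for brackets.
Dir NW: opp run (3,2) capped by W -> flip
Dir N: opp run (3,3) (2,3), next='.' -> no flip
Dir NE: opp run (3,4), next='.' -> no flip
Dir W: first cell '.' (not opp) -> no flip
Dir E: first cell '.' (not opp) -> no flip
Dir SW: first cell '.' (not opp) -> no flip
Dir S: first cell '.' (not opp) -> no flip
Dir SE: first cell '.' (not opp) -> no flip
All flips: (3,2)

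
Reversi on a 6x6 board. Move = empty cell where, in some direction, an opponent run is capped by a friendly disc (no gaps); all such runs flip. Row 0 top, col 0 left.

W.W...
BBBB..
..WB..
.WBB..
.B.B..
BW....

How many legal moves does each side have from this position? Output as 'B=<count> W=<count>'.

-- B to move --
(0,1): no bracket -> illegal
(0,3): no bracket -> illegal
(2,0): no bracket -> illegal
(2,1): flips 2 -> legal
(3,0): flips 1 -> legal
(4,0): flips 2 -> legal
(4,2): no bracket -> illegal
(5,2): flips 1 -> legal
B mobility = 4
-- W to move --
(0,1): no bracket -> illegal
(0,3): no bracket -> illegal
(0,4): flips 1 -> legal
(1,4): no bracket -> illegal
(2,0): flips 2 -> legal
(2,1): no bracket -> illegal
(2,4): flips 2 -> legal
(3,0): no bracket -> illegal
(3,4): flips 2 -> legal
(4,0): no bracket -> illegal
(4,2): flips 1 -> legal
(4,4): flips 1 -> legal
(5,2): no bracket -> illegal
(5,3): no bracket -> illegal
(5,4): no bracket -> illegal
W mobility = 6

Answer: B=4 W=6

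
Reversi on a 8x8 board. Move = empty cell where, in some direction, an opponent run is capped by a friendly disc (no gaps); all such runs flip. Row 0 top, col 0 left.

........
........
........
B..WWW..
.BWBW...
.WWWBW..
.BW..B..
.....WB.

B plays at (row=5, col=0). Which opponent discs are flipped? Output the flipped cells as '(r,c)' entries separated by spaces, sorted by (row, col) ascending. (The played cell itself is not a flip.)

Answer: (5,1) (5,2) (5,3)

Derivation:
Dir NW: edge -> no flip
Dir N: first cell '.' (not opp) -> no flip
Dir NE: first cell 'B' (not opp) -> no flip
Dir W: edge -> no flip
Dir E: opp run (5,1) (5,2) (5,3) capped by B -> flip
Dir SW: edge -> no flip
Dir S: first cell '.' (not opp) -> no flip
Dir SE: first cell 'B' (not opp) -> no flip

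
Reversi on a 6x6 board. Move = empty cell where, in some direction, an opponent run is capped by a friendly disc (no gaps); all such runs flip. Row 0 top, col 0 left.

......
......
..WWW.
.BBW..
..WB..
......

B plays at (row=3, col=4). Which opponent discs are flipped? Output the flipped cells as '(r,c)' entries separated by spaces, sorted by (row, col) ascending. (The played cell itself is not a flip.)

Answer: (3,3)

Derivation:
Dir NW: opp run (2,3), next='.' -> no flip
Dir N: opp run (2,4), next='.' -> no flip
Dir NE: first cell '.' (not opp) -> no flip
Dir W: opp run (3,3) capped by B -> flip
Dir E: first cell '.' (not opp) -> no flip
Dir SW: first cell 'B' (not opp) -> no flip
Dir S: first cell '.' (not opp) -> no flip
Dir SE: first cell '.' (not opp) -> no flip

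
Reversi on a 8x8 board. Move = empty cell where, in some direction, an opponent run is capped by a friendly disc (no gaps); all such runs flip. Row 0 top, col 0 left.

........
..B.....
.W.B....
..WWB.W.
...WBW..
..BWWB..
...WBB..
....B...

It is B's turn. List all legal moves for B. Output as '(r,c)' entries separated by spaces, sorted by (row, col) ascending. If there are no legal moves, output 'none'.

(1,0): flips 4 -> legal
(1,1): no bracket -> illegal
(2,0): no bracket -> illegal
(2,2): flips 1 -> legal
(2,4): no bracket -> illegal
(2,5): no bracket -> illegal
(2,6): no bracket -> illegal
(2,7): no bracket -> illegal
(3,0): flips 1 -> legal
(3,1): flips 2 -> legal
(3,5): flips 1 -> legal
(3,7): no bracket -> illegal
(4,1): flips 1 -> legal
(4,2): flips 2 -> legal
(4,6): flips 1 -> legal
(4,7): no bracket -> illegal
(5,6): flips 1 -> legal
(6,2): flips 2 -> legal
(7,2): no bracket -> illegal
(7,3): flips 4 -> legal

Answer: (1,0) (2,2) (3,0) (3,1) (3,5) (4,1) (4,2) (4,6) (5,6) (6,2) (7,3)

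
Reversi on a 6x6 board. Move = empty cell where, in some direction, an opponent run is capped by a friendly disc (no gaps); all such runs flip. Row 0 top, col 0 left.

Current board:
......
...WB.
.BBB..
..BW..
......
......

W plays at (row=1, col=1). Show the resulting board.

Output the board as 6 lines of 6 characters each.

Answer: ......
.W.WB.
.BWB..
..BW..
......
......

Derivation:
Place W at (1,1); scan 8 dirs for brackets.
Dir NW: first cell '.' (not opp) -> no flip
Dir N: first cell '.' (not opp) -> no flip
Dir NE: first cell '.' (not opp) -> no flip
Dir W: first cell '.' (not opp) -> no flip
Dir E: first cell '.' (not opp) -> no flip
Dir SW: first cell '.' (not opp) -> no flip
Dir S: opp run (2,1), next='.' -> no flip
Dir SE: opp run (2,2) capped by W -> flip
All flips: (2,2)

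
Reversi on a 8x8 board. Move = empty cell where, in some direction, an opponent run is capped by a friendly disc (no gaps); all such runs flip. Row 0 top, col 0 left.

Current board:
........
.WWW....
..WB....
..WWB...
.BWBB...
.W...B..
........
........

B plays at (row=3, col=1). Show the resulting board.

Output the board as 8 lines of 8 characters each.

Place B at (3,1); scan 8 dirs for brackets.
Dir NW: first cell '.' (not opp) -> no flip
Dir N: first cell '.' (not opp) -> no flip
Dir NE: opp run (2,2) (1,3), next='.' -> no flip
Dir W: first cell '.' (not opp) -> no flip
Dir E: opp run (3,2) (3,3) capped by B -> flip
Dir SW: first cell '.' (not opp) -> no flip
Dir S: first cell 'B' (not opp) -> no flip
Dir SE: opp run (4,2), next='.' -> no flip
All flips: (3,2) (3,3)

Answer: ........
.WWW....
..WB....
.BBBB...
.BWBB...
.W...B..
........
........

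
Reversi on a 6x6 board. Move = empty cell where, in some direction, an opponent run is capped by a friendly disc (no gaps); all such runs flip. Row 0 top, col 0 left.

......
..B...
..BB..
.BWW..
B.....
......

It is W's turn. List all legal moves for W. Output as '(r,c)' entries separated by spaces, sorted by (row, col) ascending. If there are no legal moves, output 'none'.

Answer: (0,2) (1,1) (1,3) (1,4) (3,0)

Derivation:
(0,1): no bracket -> illegal
(0,2): flips 2 -> legal
(0,3): no bracket -> illegal
(1,1): flips 1 -> legal
(1,3): flips 1 -> legal
(1,4): flips 1 -> legal
(2,0): no bracket -> illegal
(2,1): no bracket -> illegal
(2,4): no bracket -> illegal
(3,0): flips 1 -> legal
(3,4): no bracket -> illegal
(4,1): no bracket -> illegal
(4,2): no bracket -> illegal
(5,0): no bracket -> illegal
(5,1): no bracket -> illegal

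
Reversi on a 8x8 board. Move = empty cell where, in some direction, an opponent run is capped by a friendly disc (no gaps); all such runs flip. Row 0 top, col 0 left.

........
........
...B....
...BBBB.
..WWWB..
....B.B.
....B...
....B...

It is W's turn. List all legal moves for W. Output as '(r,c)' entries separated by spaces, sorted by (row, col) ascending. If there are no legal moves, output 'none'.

Answer: (1,3) (2,2) (2,4) (2,5) (2,6) (4,6) (6,5)

Derivation:
(1,2): no bracket -> illegal
(1,3): flips 2 -> legal
(1,4): no bracket -> illegal
(2,2): flips 1 -> legal
(2,4): flips 2 -> legal
(2,5): flips 1 -> legal
(2,6): flips 1 -> legal
(2,7): no bracket -> illegal
(3,2): no bracket -> illegal
(3,7): no bracket -> illegal
(4,6): flips 1 -> legal
(4,7): no bracket -> illegal
(5,3): no bracket -> illegal
(5,5): no bracket -> illegal
(5,7): no bracket -> illegal
(6,3): no bracket -> illegal
(6,5): flips 1 -> legal
(6,6): no bracket -> illegal
(6,7): no bracket -> illegal
(7,3): no bracket -> illegal
(7,5): no bracket -> illegal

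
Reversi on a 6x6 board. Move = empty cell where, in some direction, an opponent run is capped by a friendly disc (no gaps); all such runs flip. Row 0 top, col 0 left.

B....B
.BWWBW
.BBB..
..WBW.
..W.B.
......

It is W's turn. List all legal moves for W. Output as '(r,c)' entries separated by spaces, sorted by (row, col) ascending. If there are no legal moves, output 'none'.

Answer: (1,0) (2,4) (3,0) (3,1) (4,3) (5,4)

Derivation:
(0,1): no bracket -> illegal
(0,2): no bracket -> illegal
(0,3): no bracket -> illegal
(0,4): no bracket -> illegal
(1,0): flips 2 -> legal
(2,0): no bracket -> illegal
(2,4): flips 1 -> legal
(2,5): no bracket -> illegal
(3,0): flips 1 -> legal
(3,1): flips 1 -> legal
(3,5): no bracket -> illegal
(4,3): flips 2 -> legal
(4,5): no bracket -> illegal
(5,3): no bracket -> illegal
(5,4): flips 1 -> legal
(5,5): no bracket -> illegal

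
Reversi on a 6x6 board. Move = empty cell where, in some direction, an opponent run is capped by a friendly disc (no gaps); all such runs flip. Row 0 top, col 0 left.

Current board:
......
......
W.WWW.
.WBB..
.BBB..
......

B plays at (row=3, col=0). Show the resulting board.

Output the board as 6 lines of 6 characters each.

Answer: ......
......
W.WWW.
BBBB..
.BBB..
......

Derivation:
Place B at (3,0); scan 8 dirs for brackets.
Dir NW: edge -> no flip
Dir N: opp run (2,0), next='.' -> no flip
Dir NE: first cell '.' (not opp) -> no flip
Dir W: edge -> no flip
Dir E: opp run (3,1) capped by B -> flip
Dir SW: edge -> no flip
Dir S: first cell '.' (not opp) -> no flip
Dir SE: first cell 'B' (not opp) -> no flip
All flips: (3,1)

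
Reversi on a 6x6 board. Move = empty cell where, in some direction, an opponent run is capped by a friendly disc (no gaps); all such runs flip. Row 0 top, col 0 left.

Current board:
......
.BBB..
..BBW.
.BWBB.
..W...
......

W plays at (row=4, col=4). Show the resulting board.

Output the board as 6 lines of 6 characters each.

Place W at (4,4); scan 8 dirs for brackets.
Dir NW: opp run (3,3) (2,2) (1,1), next='.' -> no flip
Dir N: opp run (3,4) capped by W -> flip
Dir NE: first cell '.' (not opp) -> no flip
Dir W: first cell '.' (not opp) -> no flip
Dir E: first cell '.' (not opp) -> no flip
Dir SW: first cell '.' (not opp) -> no flip
Dir S: first cell '.' (not opp) -> no flip
Dir SE: first cell '.' (not opp) -> no flip
All flips: (3,4)

Answer: ......
.BBB..
..BBW.
.BWBW.
..W.W.
......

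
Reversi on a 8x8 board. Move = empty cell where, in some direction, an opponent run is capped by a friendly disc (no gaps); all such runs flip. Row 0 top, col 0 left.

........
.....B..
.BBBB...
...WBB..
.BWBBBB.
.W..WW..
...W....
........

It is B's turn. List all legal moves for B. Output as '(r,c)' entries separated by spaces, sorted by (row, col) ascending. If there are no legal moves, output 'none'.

(3,1): no bracket -> illegal
(3,2): flips 1 -> legal
(4,0): no bracket -> illegal
(5,0): no bracket -> illegal
(5,2): no bracket -> illegal
(5,3): no bracket -> illegal
(5,6): no bracket -> illegal
(6,0): flips 3 -> legal
(6,1): flips 1 -> legal
(6,2): no bracket -> illegal
(6,4): flips 2 -> legal
(6,5): flips 2 -> legal
(6,6): flips 1 -> legal
(7,2): flips 2 -> legal
(7,3): no bracket -> illegal
(7,4): no bracket -> illegal

Answer: (3,2) (6,0) (6,1) (6,4) (6,5) (6,6) (7,2)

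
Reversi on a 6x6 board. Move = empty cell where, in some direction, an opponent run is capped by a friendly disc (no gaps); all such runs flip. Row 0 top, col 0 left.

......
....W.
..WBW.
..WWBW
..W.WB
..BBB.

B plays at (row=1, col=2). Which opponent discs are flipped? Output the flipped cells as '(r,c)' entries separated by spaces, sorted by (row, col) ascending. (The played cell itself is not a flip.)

Answer: (2,2) (3,2) (4,2)

Derivation:
Dir NW: first cell '.' (not opp) -> no flip
Dir N: first cell '.' (not opp) -> no flip
Dir NE: first cell '.' (not opp) -> no flip
Dir W: first cell '.' (not opp) -> no flip
Dir E: first cell '.' (not opp) -> no flip
Dir SW: first cell '.' (not opp) -> no flip
Dir S: opp run (2,2) (3,2) (4,2) capped by B -> flip
Dir SE: first cell 'B' (not opp) -> no flip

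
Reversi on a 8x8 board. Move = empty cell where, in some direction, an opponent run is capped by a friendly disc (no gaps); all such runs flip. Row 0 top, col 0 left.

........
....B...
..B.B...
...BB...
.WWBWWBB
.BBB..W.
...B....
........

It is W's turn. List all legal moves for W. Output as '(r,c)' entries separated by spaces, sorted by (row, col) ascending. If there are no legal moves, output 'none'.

(0,3): no bracket -> illegal
(0,4): flips 3 -> legal
(0,5): no bracket -> illegal
(1,1): flips 2 -> legal
(1,2): no bracket -> illegal
(1,3): no bracket -> illegal
(1,5): flips 2 -> legal
(2,1): no bracket -> illegal
(2,3): flips 1 -> legal
(2,5): no bracket -> illegal
(3,1): no bracket -> illegal
(3,2): no bracket -> illegal
(3,5): no bracket -> illegal
(3,6): flips 1 -> legal
(3,7): no bracket -> illegal
(4,0): no bracket -> illegal
(5,0): no bracket -> illegal
(5,4): no bracket -> illegal
(5,5): no bracket -> illegal
(5,7): no bracket -> illegal
(6,0): flips 1 -> legal
(6,1): flips 1 -> legal
(6,2): flips 2 -> legal
(6,4): flips 1 -> legal
(7,2): no bracket -> illegal
(7,3): no bracket -> illegal
(7,4): flips 2 -> legal

Answer: (0,4) (1,1) (1,5) (2,3) (3,6) (6,0) (6,1) (6,2) (6,4) (7,4)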